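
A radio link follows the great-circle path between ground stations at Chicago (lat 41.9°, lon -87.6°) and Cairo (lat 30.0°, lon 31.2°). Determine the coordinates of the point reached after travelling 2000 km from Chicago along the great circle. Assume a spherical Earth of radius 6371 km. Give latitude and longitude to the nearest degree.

From cos δ = sin φ₁ sin φ₂ + cos φ₁ cos φ₂ cos Δλ, the central angle is δ ≈ 1.547 rad (88.7°). The total great-circle distance is δ·R ≈ 1.547 × 6371 ≈ 9859 km, so the target fraction is f = 2000/9859 ≈ 0.203.
Interpolate at f ≈ 0.203 with slerp weights a = sin((1−f)δ)/sin δ ≈ 0.944, b = sin(fδ)/sin δ ≈ 0.309.
p = a·p₁ + b·p₂ ≈ (0.258, -0.563, 0.785); φ = arcsin(p_z) ≈ 51.70°, λ = atan2(p_y, p_x) ≈ -65.38°.

≈ lat 52°, lon -65°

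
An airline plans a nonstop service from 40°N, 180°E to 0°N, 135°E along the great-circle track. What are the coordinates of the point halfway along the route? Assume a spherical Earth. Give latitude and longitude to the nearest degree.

Convert each endpoint to a unit vector on the sphere (x = cos φ cos λ, y = cos φ sin λ, z = sin φ).
The central angle between the endpoints is δ = arccos(p₁·p₂) ≈ 0.998 rad (57.2°).
Interpolate at f = 1/2 with slerp weights a = sin((1−f)δ)/sin δ ≈ 0.569, b = sin(fδ)/sin δ ≈ 0.569.
p = a·p₁ + b·p₂ ≈ (-0.839, 0.403, 0.366); φ = arcsin(p_z) ≈ 21.47°, λ = atan2(p_y, p_x) ≈ 154.36°.

≈ 21°N, 154°E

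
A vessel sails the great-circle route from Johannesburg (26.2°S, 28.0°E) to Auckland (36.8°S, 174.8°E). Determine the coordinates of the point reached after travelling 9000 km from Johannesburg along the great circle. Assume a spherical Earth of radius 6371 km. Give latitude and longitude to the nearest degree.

≈ 59°S, 146°E

From cos δ = sin φ₁ sin φ₂ + cos φ₁ cos φ₂ cos Δλ, the central angle is δ ≈ 1.914 rad (109.7°). The total great-circle distance is δ·R ≈ 1.914 × 6371 ≈ 12195 km, so the target fraction is f = 9000/12195 ≈ 0.738.
Interpolate at f ≈ 0.738 with slerp weights a = sin((1−f)δ)/sin δ ≈ 0.511, b = sin(fδ)/sin δ ≈ 1.049.
p = a·p₁ + b·p₂ ≈ (-0.432, 0.291, -0.854); φ = arcsin(p_z) ≈ -58.61°, λ = atan2(p_y, p_x) ≈ 146.00°.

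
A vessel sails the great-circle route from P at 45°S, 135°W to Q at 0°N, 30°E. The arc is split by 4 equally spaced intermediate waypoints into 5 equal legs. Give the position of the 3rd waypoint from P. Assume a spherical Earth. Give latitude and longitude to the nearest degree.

≈ 51°S, 11°E

The haversine formula gives a central angle δ ≈ 2.323 rad (133.1°) between the endpoints.
Interpolate at f = 3/5 with slerp weights a = sin((1−f)δ)/sin δ ≈ 1.097, b = sin(fδ)/sin δ ≈ 1.348.
p = a·p₁ + b·p₂ ≈ (0.619, 0.125, -0.776); φ = arcsin(p_z) ≈ -50.85°, λ = atan2(p_y, p_x) ≈ 11.46°.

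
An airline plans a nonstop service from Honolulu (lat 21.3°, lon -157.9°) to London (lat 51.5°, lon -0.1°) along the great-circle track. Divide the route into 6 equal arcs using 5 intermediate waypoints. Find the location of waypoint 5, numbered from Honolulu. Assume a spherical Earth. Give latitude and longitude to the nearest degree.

≈ lat 67°, lon -16°

Convert each endpoint to a unit vector on the sphere (x = cos φ cos λ, y = cos φ sin λ, z = sin φ).
The central angle between the endpoints is δ = arccos(p₁·p₂) ≈ 1.826 rad (104.6°).
Interpolate at f = 5/6 with slerp weights a = sin((1−f)δ)/sin δ ≈ 0.310, b = sin(fδ)/sin δ ≈ 1.032.
p = a·p₁ + b·p₂ ≈ (0.375, -0.110, 0.920); φ = arcsin(p_z) ≈ 66.99°, λ = atan2(p_y, p_x) ≈ -16.30°.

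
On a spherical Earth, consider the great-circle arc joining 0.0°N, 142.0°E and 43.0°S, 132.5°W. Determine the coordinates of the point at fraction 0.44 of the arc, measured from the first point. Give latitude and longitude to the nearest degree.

≈ 25°S, 172°E

Convert each endpoint to a unit vector on the sphere (x = cos φ cos λ, y = cos φ sin λ, z = sin φ).
The central angle between the endpoints is δ = arccos(p₁·p₂) ≈ 1.513 rad (86.7°).
Interpolate at f = 0.44 with slerp weights a = sin((1−f)δ)/sin δ ≈ 0.751, b = sin(fδ)/sin δ ≈ 0.619.
p = a·p₁ + b·p₂ ≈ (-0.897, 0.129, -0.422); φ = arcsin(p_z) ≈ -24.96°, λ = atan2(p_y, p_x) ≈ 171.84°.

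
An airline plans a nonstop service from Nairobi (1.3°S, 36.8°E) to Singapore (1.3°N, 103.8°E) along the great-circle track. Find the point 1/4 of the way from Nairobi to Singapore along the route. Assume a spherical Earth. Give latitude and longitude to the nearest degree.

≈ 1°S, 54°E

Write both endpoints as unit vectors p₁, p₂ with components (cos φ cos λ, cos φ sin λ, sin φ).
The central angle between the endpoints is δ = arccos(p₁·p₂) ≈ 1.170 rad (67.0°).
Interpolate at f = 1/4 with slerp weights a = sin((1−f)δ)/sin δ ≈ 0.835, b = sin(fδ)/sin δ ≈ 0.313.
p = a·p₁ + b·p₂ ≈ (0.594, 0.804, -0.012); φ = arcsin(p_z) ≈ -0.68°, λ = atan2(p_y, p_x) ≈ 53.55°.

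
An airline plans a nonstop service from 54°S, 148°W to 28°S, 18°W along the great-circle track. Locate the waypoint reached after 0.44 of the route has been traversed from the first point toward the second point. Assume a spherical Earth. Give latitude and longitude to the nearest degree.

≈ 65°S, 70°W

The haversine formula gives a central angle δ ≈ 1.525 rad (87.4°) between the endpoints.
Interpolate at f = 0.44 with slerp weights a = sin((1−f)δ)/sin δ ≈ 0.755, b = sin(fδ)/sin δ ≈ 0.622.
p = a·p₁ + b·p₂ ≈ (0.146, -0.405, -0.903); φ = arcsin(p_z) ≈ -64.50°, λ = atan2(p_y, p_x) ≈ -70.11°.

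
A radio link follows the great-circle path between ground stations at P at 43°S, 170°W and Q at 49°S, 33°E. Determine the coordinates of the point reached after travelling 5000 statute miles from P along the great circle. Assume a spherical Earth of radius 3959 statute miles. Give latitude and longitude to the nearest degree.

The haversine formula gives a central angle δ ≈ 1.498 rad (85.8°) between the endpoints. The total great-circle distance is δ·R ≈ 1.498 × 3959 ≈ 5929 mi, so the target fraction is f = 5000/5929 ≈ 0.843.
Interpolate at f ≈ 0.843 with slerp weights a = sin((1−f)δ)/sin δ ≈ 0.233, b = sin(fδ)/sin δ ≈ 0.956.
p = a·p₁ + b·p₂ ≈ (0.358, 0.312, -0.880); φ = arcsin(p_z) ≈ -61.67°, λ = atan2(p_y, p_x) ≈ 41.07°.

≈ 62°S, 41°E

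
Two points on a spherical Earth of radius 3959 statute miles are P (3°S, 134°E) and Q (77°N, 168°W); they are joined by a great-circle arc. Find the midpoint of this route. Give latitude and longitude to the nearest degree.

The haversine formula gives a central angle δ ≈ 1.503 rad (86.1°) between the endpoints.
Interpolate at f = 1/2 with slerp weights a = sin((1−f)δ)/sin δ ≈ 0.684, b = sin(fδ)/sin δ ≈ 0.684.
p = a·p₁ + b·p₂ ≈ (-0.625, 0.460, 0.631); φ = arcsin(p_z) ≈ 39.11°, λ = atan2(p_y, p_x) ≈ 143.68°.

≈ (39°N, 144°E)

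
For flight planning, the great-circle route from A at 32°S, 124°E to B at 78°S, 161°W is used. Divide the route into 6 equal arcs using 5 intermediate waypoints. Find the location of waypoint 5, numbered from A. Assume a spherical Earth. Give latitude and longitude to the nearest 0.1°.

≈ 74.0°S, 163.6°E

Write both endpoints as unit vectors p₁, p₂ with components (cos φ cos λ, cos φ sin λ, sin φ).
The central angle between the endpoints is δ = arccos(p₁·p₂) ≈ 0.972 rad (55.7°).
Interpolate at f = 5/6 with slerp weights a = sin((1−f)δ)/sin δ ≈ 0.195, b = sin(fδ)/sin δ ≈ 0.877.
p = a·p₁ + b·p₂ ≈ (-0.265, 0.078, -0.961); φ = arcsin(p_z) ≈ -73.97°, λ = atan2(p_y, p_x) ≈ 163.61°.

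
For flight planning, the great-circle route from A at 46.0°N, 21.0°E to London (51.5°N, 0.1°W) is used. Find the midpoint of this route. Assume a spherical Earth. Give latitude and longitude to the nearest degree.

≈ 49°N, 11°E

Write both endpoints as unit vectors p₁, p₂ with components (cos φ cos λ, cos φ sin λ, sin φ).
The central angle between the endpoints is δ = arccos(p₁·p₂) ≈ 0.260 rad (14.9°).
Interpolate at f = 1/2 with slerp weights a = sin((1−f)δ)/sin δ ≈ 0.504, b = sin(fδ)/sin δ ≈ 0.504.
p = a·p₁ + b·p₂ ≈ (0.641, 0.125, 0.757); φ = arcsin(p_z) ≈ 49.23°, λ = atan2(p_y, p_x) ≈ 11.03°.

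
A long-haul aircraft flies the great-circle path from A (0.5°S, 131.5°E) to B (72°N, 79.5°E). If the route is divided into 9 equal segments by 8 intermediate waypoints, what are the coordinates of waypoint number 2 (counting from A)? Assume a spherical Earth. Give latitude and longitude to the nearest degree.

≈ (17°N, 127°E)

Write both endpoints as unit vectors p₁, p₂ with components (cos φ cos λ, cos φ sin λ, sin φ).
The central angle between the endpoints is δ = arccos(p₁·p₂) ≈ 1.388 rad (79.5°).
Interpolate at f = 2/9 with slerp weights a = sin((1−f)δ)/sin δ ≈ 0.897, b = sin(fδ)/sin δ ≈ 0.309.
p = a·p₁ + b·p₂ ≈ (-0.577, 0.765, 0.286); φ = arcsin(p_z) ≈ 16.60°, λ = atan2(p_y, p_x) ≈ 127.00°.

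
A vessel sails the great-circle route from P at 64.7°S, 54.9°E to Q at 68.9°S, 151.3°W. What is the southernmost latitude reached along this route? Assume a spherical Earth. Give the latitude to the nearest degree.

≈ 85°S

The great circle lies in the plane with unit normal n̂ = (p₁ × p₂)/|p₁ × p₂|.
Here n̂_z ≈ +0.096; the vertex latitude is φ_max = arccos|n̂_z| ≈ 84.5°.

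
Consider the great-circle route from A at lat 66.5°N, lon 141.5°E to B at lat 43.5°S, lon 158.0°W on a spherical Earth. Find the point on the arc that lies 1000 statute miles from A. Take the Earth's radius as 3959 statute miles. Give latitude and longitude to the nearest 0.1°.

Write both endpoints as unit vectors p₁, p₂ with components (cos φ cos λ, cos φ sin λ, sin φ).
The central angle between the endpoints is δ = arccos(p₁·p₂) ≈ 2.082 rad (119.3°). The total great-circle distance is δ·R ≈ 2.082 × 3959 ≈ 8241 mi, so the target fraction is f = 1000/8241 ≈ 0.121.
Interpolate at f ≈ 0.121 with slerp weights a = sin((1−f)δ)/sin δ ≈ 1.108, b = sin(fδ)/sin δ ≈ 0.286.
p = a·p₁ + b·p₂ ≈ (-0.539, 0.197, 0.819); φ = arcsin(p_z) ≈ 55.00°, λ = atan2(p_y, p_x) ≈ 159.88°.

≈ lat 55.0°N, lon 159.9°E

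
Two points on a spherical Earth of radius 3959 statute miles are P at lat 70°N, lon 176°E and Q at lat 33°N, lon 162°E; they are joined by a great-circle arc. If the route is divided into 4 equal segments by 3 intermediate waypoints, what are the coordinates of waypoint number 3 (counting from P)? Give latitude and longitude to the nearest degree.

≈ lat 42°N, lon 164°E

Write both endpoints as unit vectors p₁, p₂ with components (cos φ cos λ, cos φ sin λ, sin φ).
The central angle between the endpoints is δ = arccos(p₁·p₂) ≈ 0.660 rad (37.8°).
Interpolate at f = 3/4 with slerp weights a = sin((1−f)δ)/sin δ ≈ 0.268, b = sin(fδ)/sin δ ≈ 0.775.
p = a·p₁ + b·p₂ ≈ (-0.709, 0.207, 0.674); φ = arcsin(p_z) ≈ 42.35°, λ = atan2(p_y, p_x) ≈ 163.72°.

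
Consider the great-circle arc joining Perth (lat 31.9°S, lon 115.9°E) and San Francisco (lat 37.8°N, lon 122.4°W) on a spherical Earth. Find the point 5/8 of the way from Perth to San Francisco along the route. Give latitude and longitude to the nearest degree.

≈ lat 16°N, lon 174°W

From cos δ = sin φ₁ sin φ₂ + cos φ₁ cos φ₂ cos Δλ, the central angle is δ ≈ 2.314 rad (132.6°).
Interpolate at f = 5/8 with slerp weights a = sin((1−f)δ)/sin δ ≈ 1.036, b = sin(fδ)/sin δ ≈ 1.347.
p = a·p₁ + b·p₂ ≈ (-0.954, -0.108, 0.278); φ = arcsin(p_z) ≈ 16.16°, λ = atan2(p_y, p_x) ≈ -173.55°.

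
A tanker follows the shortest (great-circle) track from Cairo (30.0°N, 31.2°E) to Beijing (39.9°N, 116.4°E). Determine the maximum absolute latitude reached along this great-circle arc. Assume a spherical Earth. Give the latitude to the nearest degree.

The great circle lies in the plane with unit normal n̂ = (p₁ × p₂)/|p₁ × p₂|.
Here n̂_z ≈ +0.715; the vertex latitude is φ_max = arccos|n̂_z| ≈ 44.4°.
Check via Clairaut: cos φ_max = |cos φ₁| · sin C = cos(30.0°)·sin(55.6°) ≈ 0.715, again giving ≈ 44.4°.

≈ 44°N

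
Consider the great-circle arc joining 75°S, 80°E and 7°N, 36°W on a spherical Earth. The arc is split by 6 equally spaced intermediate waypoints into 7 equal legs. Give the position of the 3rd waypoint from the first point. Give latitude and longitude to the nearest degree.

Write both endpoints as unit vectors p₁, p₂ with components (cos φ cos λ, cos φ sin λ, sin φ).
The central angle between the endpoints is δ = arccos(p₁·p₂) ≈ 1.803 rad (103.3°).
Interpolate at f = 3/7 with slerp weights a = sin((1−f)δ)/sin δ ≈ 0.881, b = sin(fδ)/sin δ ≈ 0.717.
p = a·p₁ + b·p₂ ≈ (0.616, -0.194, -0.764); φ = arcsin(p_z) ≈ -49.80°, λ = atan2(p_y, p_x) ≈ -17.48°.

≈ 50°S, 17°W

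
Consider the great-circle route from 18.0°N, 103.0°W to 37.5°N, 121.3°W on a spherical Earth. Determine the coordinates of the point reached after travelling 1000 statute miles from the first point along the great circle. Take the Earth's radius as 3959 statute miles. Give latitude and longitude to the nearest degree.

≈ 29°N, 113°W

Write both endpoints as unit vectors p₁, p₂ with components (cos φ cos λ, cos φ sin λ, sin φ).
The central angle between the endpoints is δ = arccos(p₁·p₂) ≈ 0.441 rad (25.2°). The total great-circle distance is δ·R ≈ 0.441 × 3959 ≈ 1744 mi, so the target fraction is f = 1000/1744 ≈ 0.573.
Interpolate at f ≈ 0.573 with slerp weights a = sin((1−f)δ)/sin δ ≈ 0.438, b = sin(fδ)/sin δ ≈ 0.586.
p = a·p₁ + b·p₂ ≈ (-0.335, -0.803, 0.492); φ = arcsin(p_z) ≈ 29.48°, λ = atan2(p_y, p_x) ≈ -112.65°.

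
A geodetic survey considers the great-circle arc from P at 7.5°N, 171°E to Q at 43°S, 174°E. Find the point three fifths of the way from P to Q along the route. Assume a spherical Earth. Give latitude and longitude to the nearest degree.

≈ 23°S, 173°E

Write both endpoints as unit vectors p₁, p₂ with components (cos φ cos λ, cos φ sin λ, sin φ).
The central angle between the endpoints is δ = arccos(p₁·p₂) ≈ 0.883 rad (50.6°).
Interpolate at f = 3/5 with slerp weights a = sin((1−f)δ)/sin δ ≈ 0.448, b = sin(fδ)/sin δ ≈ 0.654.
p = a·p₁ + b·p₂ ≈ (-0.914, 0.119, -0.388); φ = arcsin(p_z) ≈ -22.81°, λ = atan2(p_y, p_x) ≈ 172.56°.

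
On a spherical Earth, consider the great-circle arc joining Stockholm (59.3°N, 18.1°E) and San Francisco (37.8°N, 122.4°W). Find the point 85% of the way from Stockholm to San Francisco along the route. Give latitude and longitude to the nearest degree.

≈ (49°N, 117°W)

Convert each endpoint to a unit vector on the sphere (x = cos φ cos λ, y = cos φ sin λ, z = sin φ).
The central angle between the endpoints is δ = arccos(p₁·p₂) ≈ 1.353 rad (77.5°).
Interpolate at f = 0.85 with slerp weights a = sin((1−f)δ)/sin δ ≈ 0.206, b = sin(fδ)/sin δ ≈ 0.935.
p = a·p₁ + b·p₂ ≈ (-0.296, -0.591, 0.751); φ = arcsin(p_z) ≈ 48.64°, λ = atan2(p_y, p_x) ≈ -116.58°.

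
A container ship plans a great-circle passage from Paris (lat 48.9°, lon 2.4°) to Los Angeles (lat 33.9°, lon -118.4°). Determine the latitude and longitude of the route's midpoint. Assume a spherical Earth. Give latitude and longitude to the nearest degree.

Convert each endpoint to a unit vector on the sphere (x = cos φ cos λ, y = cos φ sin λ, z = sin φ).
The central angle between the endpoints is δ = arccos(p₁·p₂) ≈ 1.429 rad (81.9°).
Interpolate at f = 1/2 with slerp weights a = sin((1−f)δ)/sin δ ≈ 0.662, b = sin(fδ)/sin δ ≈ 0.662.
p = a·p₁ + b·p₂ ≈ (0.173, -0.465, 0.868); φ = arcsin(p_z) ≈ 60.24°, λ = atan2(p_y, p_x) ≈ -69.55°.

≈ lat 60°, lon -70°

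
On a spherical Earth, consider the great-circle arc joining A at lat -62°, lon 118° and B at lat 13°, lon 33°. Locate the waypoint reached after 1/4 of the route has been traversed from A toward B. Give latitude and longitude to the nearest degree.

≈ lat -50°, lon 78°

From cos δ = sin φ₁ sin φ₂ + cos φ₁ cos φ₂ cos Δλ, the central angle is δ ≈ 1.730 rad (99.1°).
Interpolate at f = 1/4 with slerp weights a = sin((1−f)δ)/sin δ ≈ 0.975, b = sin(fδ)/sin δ ≈ 0.425.
p = a·p₁ + b·p₂ ≈ (0.132, 0.630, -0.766); φ = arcsin(p_z) ≈ -49.96°, λ = atan2(p_y, p_x) ≈ 78.16°.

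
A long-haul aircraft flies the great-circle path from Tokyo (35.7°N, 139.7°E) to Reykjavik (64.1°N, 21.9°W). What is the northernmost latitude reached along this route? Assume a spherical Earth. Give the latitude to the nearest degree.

The great circle lies in the plane with unit normal n̂ = (p₁ × p₂)/|p₁ × p₂|.
Here n̂_z ≈ -0.114; the vertex latitude is φ_max = arccos|n̂_z| ≈ 83.5°.

≈ 83°N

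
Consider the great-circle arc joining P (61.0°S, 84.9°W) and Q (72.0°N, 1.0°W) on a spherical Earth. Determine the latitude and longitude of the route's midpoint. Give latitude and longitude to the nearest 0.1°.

Write both endpoints as unit vectors p₁, p₂ with components (cos φ cos λ, cos φ sin λ, sin φ).
The central angle between the endpoints is δ = arccos(p₁·p₂) ≈ 2.525 rad (144.7°).
Interpolate at f = 1/2 with slerp weights a = sin((1−f)δ)/sin δ ≈ 1.648, b = sin(fδ)/sin δ ≈ 1.648.
p = a·p₁ + b·p₂ ≈ (0.580, -0.805, 0.126); φ = arcsin(p_z) ≈ 7.24°, λ = atan2(p_y, p_x) ≈ -54.21°.

≈ (7.2°N, 54.2°W)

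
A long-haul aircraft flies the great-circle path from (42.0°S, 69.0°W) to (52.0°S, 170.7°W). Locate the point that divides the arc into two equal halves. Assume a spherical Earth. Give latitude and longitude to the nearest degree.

≈ (59°S, 113°W)

From cos δ = sin φ₁ sin φ₂ + cos φ₁ cos φ₂ cos Δλ, the central angle is δ ≈ 1.121 rad (64.2°).
Interpolate at f = 1/2 with slerp weights a = sin((1−f)δ)/sin δ ≈ 0.590, b = sin(fδ)/sin δ ≈ 0.590.
p = a·p₁ + b·p₂ ≈ (-0.201, -0.468, -0.860); φ = arcsin(p_z) ≈ -59.35°, λ = atan2(p_y, p_x) ≈ -113.28°.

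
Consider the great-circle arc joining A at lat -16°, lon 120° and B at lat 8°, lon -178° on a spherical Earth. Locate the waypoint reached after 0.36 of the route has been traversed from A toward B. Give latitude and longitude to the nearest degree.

Write both endpoints as unit vectors p₁, p₂ with components (cos φ cos λ, cos φ sin λ, sin φ).
The central angle between the endpoints is δ = arccos(p₁·p₂) ≈ 1.150 rad (65.9°).
Interpolate at f = 0.36 with slerp weights a = sin((1−f)δ)/sin δ ≈ 0.735, b = sin(fδ)/sin δ ≈ 0.441.
p = a·p₁ + b·p₂ ≈ (-0.790, 0.597, -0.141); φ = arcsin(p_z) ≈ -8.13°, λ = atan2(p_y, p_x) ≈ 142.91°.

≈ lat -8°, lon 143°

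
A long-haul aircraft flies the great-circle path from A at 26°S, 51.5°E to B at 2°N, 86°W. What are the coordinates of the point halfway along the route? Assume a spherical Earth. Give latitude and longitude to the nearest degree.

Write both endpoints as unit vectors p₁, p₂ with components (cos φ cos λ, cos φ sin λ, sin φ).
The central angle between the endpoints is δ = arccos(p₁·p₂) ≈ 2.315 rad (132.7°).
Interpolate at f = 1/2 with slerp weights a = sin((1−f)δ)/sin δ ≈ 1.245, b = sin(fδ)/sin δ ≈ 1.245.
p = a·p₁ + b·p₂ ≈ (0.784, -0.366, -0.502); φ = arcsin(p_z) ≈ -30.16°, λ = atan2(p_y, p_x) ≈ -25.01°.

≈ 30°S, 25°W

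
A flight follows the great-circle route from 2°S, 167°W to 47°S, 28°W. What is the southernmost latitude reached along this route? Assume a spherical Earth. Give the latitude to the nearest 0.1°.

≈ 59.2°S

The great circle lies in the plane with unit normal n̂ = (p₁ × p₂)/|p₁ × p₂|.
Here n̂_z ≈ +0.513; the vertex latitude is φ_max = arccos|n̂_z| ≈ 59.2°.
Check via Clairaut: cos φ_max = |cos φ₁| · sin C = cos(2.0°)·sin(149.1°) ≈ 0.513, again giving ≈ 59.2°.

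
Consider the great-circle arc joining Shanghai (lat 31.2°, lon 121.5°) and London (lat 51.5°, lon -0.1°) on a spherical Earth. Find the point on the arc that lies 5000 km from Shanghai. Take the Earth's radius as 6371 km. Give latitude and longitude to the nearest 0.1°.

Write both endpoints as unit vectors p₁, p₂ with components (cos φ cos λ, cos φ sin λ, sin φ).
The central angle between the endpoints is δ = arccos(p₁·p₂) ≈ 1.444 rad (82.7°). The total great-circle distance is δ·R ≈ 1.444 × 6371 ≈ 9200 km, so the target fraction is f = 5000/9200 ≈ 0.543.
Interpolate at f ≈ 0.543 with slerp weights a = sin((1−f)δ)/sin δ ≈ 0.617, b = sin(fδ)/sin δ ≈ 0.712.
p = a·p₁ + b·p₂ ≈ (0.168, 0.450, 0.877); φ = arcsin(p_z) ≈ 61.33°, λ = atan2(p_y, p_x) ≈ 69.56°.

≈ lat 61.3°, lon 69.6°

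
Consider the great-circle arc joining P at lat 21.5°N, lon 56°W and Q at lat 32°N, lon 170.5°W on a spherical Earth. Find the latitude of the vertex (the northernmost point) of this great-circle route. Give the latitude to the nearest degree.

The great circle lies in the plane with unit normal n̂ = (p₁ × p₂)/|p₁ × p₂|.
Here n̂_z ≈ -0.724; the vertex latitude is φ_max = arccos|n̂_z| ≈ 43.6°.

≈ 44°N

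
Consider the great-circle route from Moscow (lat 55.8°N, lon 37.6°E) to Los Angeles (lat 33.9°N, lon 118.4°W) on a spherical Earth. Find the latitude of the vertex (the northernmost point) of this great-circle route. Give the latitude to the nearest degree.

The great circle lies in the plane with unit normal n̂ = (p₁ × p₂)/|p₁ × p₂|.
Here n̂_z ≈ -0.190; the vertex latitude is φ_max = arccos|n̂_z| ≈ 79.1°.

≈ 79°N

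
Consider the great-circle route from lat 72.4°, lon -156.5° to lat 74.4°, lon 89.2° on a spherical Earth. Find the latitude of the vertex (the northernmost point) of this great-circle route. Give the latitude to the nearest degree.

The great circle lies in the plane with unit normal n̂ = (p₁ × p₂)/|p₁ × p₂|.
Here n̂_z ≈ -0.159; the vertex latitude is φ_max = arccos|n̂_z| ≈ 80.9°.

≈ 81°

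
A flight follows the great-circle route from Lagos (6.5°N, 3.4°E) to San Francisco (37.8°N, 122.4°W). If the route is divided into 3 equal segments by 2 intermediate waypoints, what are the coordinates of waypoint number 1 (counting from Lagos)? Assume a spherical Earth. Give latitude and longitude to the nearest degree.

From cos δ = sin φ₁ sin φ₂ + cos φ₁ cos φ₂ cos Δλ, the central angle is δ ≈ 1.971 rad (112.9°).
Interpolate at f = 1/3 with slerp weights a = sin((1−f)δ)/sin δ ≈ 1.050, b = sin(fδ)/sin δ ≈ 0.663.
p = a·p₁ + b·p₂ ≈ (0.761, -0.381, 0.525); φ = arcsin(p_z) ≈ 31.70°, λ = atan2(p_y, p_x) ≈ -26.57°.

≈ 32°N, 27°W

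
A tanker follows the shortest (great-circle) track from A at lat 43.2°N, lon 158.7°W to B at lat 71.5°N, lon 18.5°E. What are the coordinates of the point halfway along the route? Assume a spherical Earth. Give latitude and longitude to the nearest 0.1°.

≈ lat 75.8°N, lon 156.5°W

From cos δ = sin φ₁ sin φ₂ + cos φ₁ cos φ₂ cos Δλ, the central angle is δ ≈ 1.139 rad (65.3°).
Interpolate at f = 1/2 with slerp weights a = sin((1−f)δ)/sin δ ≈ 0.594, b = sin(fδ)/sin δ ≈ 0.594.
p = a·p₁ + b·p₂ ≈ (-0.225, -0.097, 0.970); φ = arcsin(p_z) ≈ 75.83°, λ = atan2(p_y, p_x) ≈ -156.55°.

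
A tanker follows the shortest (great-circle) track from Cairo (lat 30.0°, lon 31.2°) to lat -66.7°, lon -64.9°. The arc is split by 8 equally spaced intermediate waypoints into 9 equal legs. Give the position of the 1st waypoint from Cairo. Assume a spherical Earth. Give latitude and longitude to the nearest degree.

≈ lat 18°, lon 25°

Write both endpoints as unit vectors p₁, p₂ with components (cos φ cos λ, cos φ sin λ, sin φ).
The central angle between the endpoints is δ = arccos(p₁·p₂) ≈ 2.089 rad (119.7°).
Interpolate at f = 1/9 with slerp weights a = sin((1−f)δ)/sin δ ≈ 1.104, b = sin(fδ)/sin δ ≈ 0.265.
p = a·p₁ + b·p₂ ≈ (0.863, 0.401, 0.309); φ = arcsin(p_z) ≈ 18.00°, λ = atan2(p_y, p_x) ≈ 24.91°.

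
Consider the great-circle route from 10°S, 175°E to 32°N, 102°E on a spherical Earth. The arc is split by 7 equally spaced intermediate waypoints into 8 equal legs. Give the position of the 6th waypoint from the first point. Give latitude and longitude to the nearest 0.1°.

≈ 24.1°N, 123.2°E

Write both endpoints as unit vectors p₁, p₂ with components (cos φ cos λ, cos φ sin λ, sin φ).
The central angle between the endpoints is δ = arccos(p₁·p₂) ≈ 1.418 rad (81.2°).
Interpolate at f = 6/8 with slerp weights a = sin((1−f)δ)/sin δ ≈ 0.351, b = sin(fδ)/sin δ ≈ 0.884.
p = a·p₁ + b·p₂ ≈ (-0.501, 0.764, 0.408); φ = arcsin(p_z) ≈ 24.06°, λ = atan2(p_y, p_x) ≈ 123.24°.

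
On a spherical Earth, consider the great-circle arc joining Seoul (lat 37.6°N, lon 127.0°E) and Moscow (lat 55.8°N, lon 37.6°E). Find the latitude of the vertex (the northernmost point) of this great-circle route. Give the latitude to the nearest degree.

≈ 59°N

The great circle lies in the plane with unit normal n̂ = (p₁ × p₂)/|p₁ × p₂|.
Here n̂_z ≈ -0.517; the vertex latitude is φ_max = arccos|n̂_z| ≈ 58.8°.
Check via Clairaut: cos φ_max = |cos φ₁| · sin C = cos(37.6°)·sin(40.8°) ≈ 0.517, again giving ≈ 58.8°.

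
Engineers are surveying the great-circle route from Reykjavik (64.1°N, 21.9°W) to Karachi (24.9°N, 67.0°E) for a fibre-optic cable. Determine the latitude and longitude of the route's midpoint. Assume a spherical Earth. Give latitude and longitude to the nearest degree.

Convert each endpoint to a unit vector on the sphere (x = cos φ cos λ, y = cos φ sin λ, z = sin φ).
The central angle between the endpoints is δ = arccos(p₁·p₂) ≈ 1.174 rad (67.3°).
Interpolate at f = 1/2 with slerp weights a = sin((1−f)δ)/sin δ ≈ 0.601, b = sin(fδ)/sin δ ≈ 0.601.
p = a·p₁ + b·p₂ ≈ (0.456, 0.404, 0.793); φ = arcsin(p_z) ≈ 52.47°, λ = atan2(p_y, p_x) ≈ 41.50°.

≈ 52°N, 41°E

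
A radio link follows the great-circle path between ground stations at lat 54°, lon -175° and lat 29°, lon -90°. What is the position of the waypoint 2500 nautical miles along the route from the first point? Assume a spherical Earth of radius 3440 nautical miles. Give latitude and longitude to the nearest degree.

Write both endpoints as unit vectors p₁, p₂ with components (cos φ cos λ, cos φ sin λ, sin φ).
The central angle between the endpoints is δ = arccos(p₁·p₂) ≈ 1.119 rad (64.1°). The total great-circle distance is δ·R ≈ 1.119 × 3440 ≈ 3848 nmi, so the target fraction is f = 2500/3848 ≈ 0.650.
Interpolate at f ≈ 0.650 with slerp weights a = sin((1−f)δ)/sin δ ≈ 0.425, b = sin(fδ)/sin δ ≈ 0.739.
p = a·p₁ + b·p₂ ≈ (-0.249, -0.668, 0.702); φ = arcsin(p_z) ≈ 44.55°, λ = atan2(p_y, p_x) ≈ -110.41°.

≈ lat 45°, lon -110°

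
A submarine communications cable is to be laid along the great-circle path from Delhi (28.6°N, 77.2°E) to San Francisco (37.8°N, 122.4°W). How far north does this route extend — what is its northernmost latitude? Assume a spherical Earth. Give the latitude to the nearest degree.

≈ 76°N

The great circle lies in the plane with unit normal n̂ = (p₁ × p₂)/|p₁ × p₂|.
Here n̂_z ≈ +0.249; the vertex latitude is φ_max = arccos|n̂_z| ≈ 75.6°.
Check via Clairaut: cos φ_max = |cos φ₁| · sin C = cos(28.6°)·sin(16.5°) ≈ 0.249, again giving ≈ 75.6°.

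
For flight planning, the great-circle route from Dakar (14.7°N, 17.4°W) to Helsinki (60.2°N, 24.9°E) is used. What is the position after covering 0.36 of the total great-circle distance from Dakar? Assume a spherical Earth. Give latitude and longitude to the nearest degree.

≈ 32°N, 8°W

The haversine formula gives a central angle δ ≈ 0.957 rad (54.8°) between the endpoints.
Interpolate at f = 0.36 with slerp weights a = sin((1−f)δ)/sin δ ≈ 0.703, b = sin(fδ)/sin δ ≈ 0.413.
p = a·p₁ + b·p₂ ≈ (0.835, -0.117, 0.537); φ = arcsin(p_z) ≈ 32.48°, λ = atan2(p_y, p_x) ≈ -7.97°.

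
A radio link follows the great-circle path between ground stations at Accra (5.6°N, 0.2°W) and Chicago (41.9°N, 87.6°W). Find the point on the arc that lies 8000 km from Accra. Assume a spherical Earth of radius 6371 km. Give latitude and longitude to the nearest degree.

Convert each endpoint to a unit vector on the sphere (x = cos φ cos λ, y = cos φ sin λ, z = sin φ).
The central angle between the endpoints is δ = arccos(p₁·p₂) ≈ 1.472 rad (84.3°). The total great-circle distance is δ·R ≈ 1.472 × 6371 ≈ 9377 km, so the target fraction is f = 8000/9377 ≈ 0.853.
Interpolate at f ≈ 0.853 with slerp weights a = sin((1−f)δ)/sin δ ≈ 0.216, b = sin(fδ)/sin δ ≈ 0.955.
p = a·p₁ + b·p₂ ≈ (0.244, -0.711, 0.659); φ = arcsin(p_z) ≈ 41.23°, λ = atan2(p_y, p_x) ≈ -71.04°.

≈ (41°N, 71°W)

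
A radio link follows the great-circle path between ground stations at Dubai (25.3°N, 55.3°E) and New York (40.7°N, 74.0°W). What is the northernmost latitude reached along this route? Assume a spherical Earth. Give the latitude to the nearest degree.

The great circle lies in the plane with unit normal n̂ = (p₁ × p₂)/|p₁ × p₂|.
Here n̂_z ≈ -0.537; the vertex latitude is φ_max = arccos|n̂_z| ≈ 57.5°.
Check via Clairaut: cos φ_max = |cos φ₁| · sin C = cos(25.3°)·sin(36.4°) ≈ 0.537, again giving ≈ 57.5°.

≈ 58°N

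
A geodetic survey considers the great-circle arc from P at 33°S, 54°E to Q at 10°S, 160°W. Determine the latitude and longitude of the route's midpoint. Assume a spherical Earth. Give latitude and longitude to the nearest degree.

≈ 53°S, 142°E

Convert each endpoint to a unit vector on the sphere (x = cos φ cos λ, y = cos φ sin λ, z = sin φ).
The central angle between the endpoints is δ = arccos(p₁·p₂) ≈ 2.202 rad (126.2°).
Interpolate at f = 1/2 with slerp weights a = sin((1−f)δ)/sin δ ≈ 1.105, b = sin(fδ)/sin δ ≈ 1.105.
p = a·p₁ + b·p₂ ≈ (-0.478, 0.377, -0.793); φ = arcsin(p_z) ≈ -52.50°, λ = atan2(p_y, p_x) ≈ 141.69°.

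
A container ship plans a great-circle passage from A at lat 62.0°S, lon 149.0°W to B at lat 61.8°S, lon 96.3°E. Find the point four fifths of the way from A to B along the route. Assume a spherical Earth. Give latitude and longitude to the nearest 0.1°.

≈ lat 68.7°S, lon 111.5°E

From cos δ = sin φ₁ sin φ₂ + cos φ₁ cos φ₂ cos Δλ, the central angle is δ ≈ 0.816 rad (46.7°).
Interpolate at f = 4/5 with slerp weights a = sin((1−f)δ)/sin δ ≈ 0.223, b = sin(fδ)/sin δ ≈ 0.834.
p = a·p₁ + b·p₂ ≈ (-0.133, 0.338, -0.932); φ = arcsin(p_z) ≈ -68.72°, λ = atan2(p_y, p_x) ≈ 111.49°.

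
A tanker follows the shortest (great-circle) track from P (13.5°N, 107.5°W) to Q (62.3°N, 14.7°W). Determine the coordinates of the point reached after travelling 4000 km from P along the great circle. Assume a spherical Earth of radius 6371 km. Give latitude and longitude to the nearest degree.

≈ (44°N, 85°W)

Write both endpoints as unit vectors p₁, p₂ with components (cos φ cos λ, cos φ sin λ, sin φ).
The central angle between the endpoints is δ = arccos(p₁·p₂) ≈ 1.385 rad (79.4°). The total great-circle distance is δ·R ≈ 1.385 × 6371 ≈ 8825 km, so the target fraction is f = 4000/8825 ≈ 0.453.
Interpolate at f ≈ 0.453 with slerp weights a = sin((1−f)δ)/sin δ ≈ 0.699, b = sin(fδ)/sin δ ≈ 0.598.
p = a·p₁ + b·p₂ ≈ (0.064, -0.719, 0.692); φ = arcsin(p_z) ≈ 43.82°, λ = atan2(p_y, p_x) ≈ -84.88°.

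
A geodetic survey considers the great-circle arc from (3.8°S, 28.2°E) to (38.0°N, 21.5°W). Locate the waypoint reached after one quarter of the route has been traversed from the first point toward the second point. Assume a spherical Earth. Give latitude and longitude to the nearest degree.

Write both endpoints as unit vectors p₁, p₂ with components (cos φ cos λ, cos φ sin λ, sin φ).
The central angle between the endpoints is δ = arccos(p₁·p₂) ≈ 1.084 rad (62.1°).
Interpolate at f = 1/4 with slerp weights a = sin((1−f)δ)/sin δ ≈ 0.822, b = sin(fδ)/sin δ ≈ 0.303.
p = a·p₁ + b·p₂ ≈ (0.945, 0.300, 0.132); φ = arcsin(p_z) ≈ 7.59°, λ = atan2(p_y, p_x) ≈ 17.62°.

≈ (8°N, 18°E)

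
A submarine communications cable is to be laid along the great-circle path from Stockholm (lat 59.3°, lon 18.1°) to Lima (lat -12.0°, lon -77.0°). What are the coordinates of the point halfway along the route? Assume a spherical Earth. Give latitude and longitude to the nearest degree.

Convert each endpoint to a unit vector on the sphere (x = cos φ cos λ, y = cos φ sin λ, z = sin φ).
The central angle between the endpoints is δ = arccos(p₁·p₂) ≈ 1.796 rad (102.9°).
Interpolate at f = 1/2 with slerp weights a = sin((1−f)δ)/sin δ ≈ 0.802, b = sin(fδ)/sin δ ≈ 0.802.
p = a·p₁ + b·p₂ ≈ (0.566, -0.637, 0.523); φ = arcsin(p_z) ≈ 31.54°, λ = atan2(p_y, p_x) ≈ -48.40°.

≈ lat 32°, lon -48°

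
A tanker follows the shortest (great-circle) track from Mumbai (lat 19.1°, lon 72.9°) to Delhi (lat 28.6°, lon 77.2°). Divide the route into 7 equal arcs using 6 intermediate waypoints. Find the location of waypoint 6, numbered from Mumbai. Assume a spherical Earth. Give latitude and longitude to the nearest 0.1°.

≈ lat 27.3°, lon 76.5°

Write both endpoints as unit vectors p₁, p₂ with components (cos φ cos λ, cos φ sin λ, sin φ).
The central angle between the endpoints is δ = arccos(p₁·p₂) ≈ 0.179 rad (10.3°).
Interpolate at f = 6/7 with slerp weights a = sin((1−f)δ)/sin δ ≈ 0.144, b = sin(fδ)/sin δ ≈ 0.858.
p = a·p₁ + b·p₂ ≈ (0.207, 0.865, 0.458); φ = arcsin(p_z) ≈ 27.25°, λ = atan2(p_y, p_x) ≈ 76.54°.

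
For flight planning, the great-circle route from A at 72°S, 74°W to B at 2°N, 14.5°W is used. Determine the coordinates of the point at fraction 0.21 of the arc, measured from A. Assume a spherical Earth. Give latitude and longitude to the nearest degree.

Convert each endpoint to a unit vector on the sphere (x = cos φ cos λ, y = cos φ sin λ, z = sin φ).
The central angle between the endpoints is δ = arccos(p₁·p₂) ≈ 1.447 rad (82.9°).
Interpolate at f = 0.21 with slerp weights a = sin((1−f)δ)/sin δ ≈ 0.917, b = sin(fδ)/sin δ ≈ 0.302.
p = a·p₁ + b·p₂ ≈ (0.370, -0.348, -0.862); φ = arcsin(p_z) ≈ -59.49°, λ = atan2(p_y, p_x) ≈ -43.24°.

≈ 59°S, 43°W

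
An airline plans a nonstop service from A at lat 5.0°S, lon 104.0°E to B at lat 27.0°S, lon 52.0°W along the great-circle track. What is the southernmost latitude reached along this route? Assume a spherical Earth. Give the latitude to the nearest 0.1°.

The great circle lies in the plane with unit normal n̂ = (p₁ × p₂)/|p₁ × p₂|.
Here n̂_z ≈ -0.567; the vertex latitude is φ_max = arccos|n̂_z| ≈ 55.4°.
Check via Clairaut: cos φ_max = |cos φ₁| · sin C = cos(5.0°)·sin(145.3°) ≈ 0.567, again giving ≈ 55.4°.

≈ 55.4°S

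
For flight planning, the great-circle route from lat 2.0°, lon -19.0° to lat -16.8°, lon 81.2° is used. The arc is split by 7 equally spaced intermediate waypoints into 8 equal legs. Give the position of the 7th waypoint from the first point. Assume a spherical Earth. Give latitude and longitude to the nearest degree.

≈ lat -17°, lon 68°

From cos δ = sin φ₁ sin φ₂ + cos φ₁ cos φ₂ cos Δλ, the central angle is δ ≈ 1.751 rad (100.3°).
Interpolate at f = 7/8 with slerp weights a = sin((1−f)δ)/sin δ ≈ 0.221, b = sin(fδ)/sin δ ≈ 1.016.
p = a·p₁ + b·p₂ ≈ (0.357, 0.889, -0.286); φ = arcsin(p_z) ≈ -16.61°, λ = atan2(p_y, p_x) ≈ 68.10°.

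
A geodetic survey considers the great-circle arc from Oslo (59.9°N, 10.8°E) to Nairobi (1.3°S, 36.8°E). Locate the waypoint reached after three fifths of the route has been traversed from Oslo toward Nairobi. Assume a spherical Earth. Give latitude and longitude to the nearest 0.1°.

Write both endpoints as unit vectors p₁, p₂ with components (cos φ cos λ, cos φ sin λ, sin φ).
The central angle between the endpoints is δ = arccos(p₁·p₂) ≈ 1.125 rad (64.5°).
Interpolate at f = 3/5 with slerp weights a = sin((1−f)δ)/sin δ ≈ 0.482, b = sin(fδ)/sin δ ≈ 0.693.
p = a·p₁ + b·p₂ ≈ (0.792, 0.460, 0.401); φ = arcsin(p_z) ≈ 23.66°, λ = atan2(p_y, p_x) ≈ 30.15°.

≈ 23.7°N, 30.2°E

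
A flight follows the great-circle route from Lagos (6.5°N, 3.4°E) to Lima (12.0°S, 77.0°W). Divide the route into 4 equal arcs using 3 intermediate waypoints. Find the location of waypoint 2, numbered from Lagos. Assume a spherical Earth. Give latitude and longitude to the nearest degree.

Write both endpoints as unit vectors p₁, p₂ with components (cos φ cos λ, cos φ sin λ, sin φ).
The central angle between the endpoints is δ = arccos(p₁·p₂) ≈ 1.432 rad (82.0°).
Interpolate at f = 2/4 with slerp weights a = sin((1−f)δ)/sin δ ≈ 0.663, b = sin(fδ)/sin δ ≈ 0.663.
p = a·p₁ + b·p₂ ≈ (0.803, -0.593, -0.063); φ = arcsin(p_z) ≈ -3.60°, λ = atan2(p_y, p_x) ≈ -36.42°.

≈ 4°S, 36°W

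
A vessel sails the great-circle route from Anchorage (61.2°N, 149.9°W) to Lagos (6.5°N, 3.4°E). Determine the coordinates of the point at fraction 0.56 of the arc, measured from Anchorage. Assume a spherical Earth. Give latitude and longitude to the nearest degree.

Convert each endpoint to a unit vector on the sphere (x = cos φ cos λ, y = cos φ sin λ, z = sin φ).
The central angle between the endpoints is δ = arccos(p₁·p₂) ≈ 1.905 rad (109.2°).
Interpolate at f = 0.56 with slerp weights a = sin((1−f)δ)/sin δ ≈ 0.787, b = sin(fδ)/sin δ ≈ 0.927.
p = a·p₁ + b·p₂ ≈ (0.592, -0.136, 0.795); φ = arcsin(p_z) ≈ 52.64°, λ = atan2(p_y, p_x) ≈ -12.91°.

≈ (53°N, 13°W)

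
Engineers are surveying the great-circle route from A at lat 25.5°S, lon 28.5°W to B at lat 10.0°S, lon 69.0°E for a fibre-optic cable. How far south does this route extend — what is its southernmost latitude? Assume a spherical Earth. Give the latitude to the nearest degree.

The great circle lies in the plane with unit normal n̂ = (p₁ × p₂)/|p₁ × p₂|.
Here n̂_z ≈ +0.882; the vertex latitude is φ_max = arccos|n̂_z| ≈ 28.1°.

≈ 28°S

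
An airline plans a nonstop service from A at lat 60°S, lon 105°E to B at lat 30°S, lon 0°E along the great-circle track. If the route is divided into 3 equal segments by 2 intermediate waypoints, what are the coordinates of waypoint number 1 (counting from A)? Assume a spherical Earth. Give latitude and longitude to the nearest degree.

≈ lat 63°S, lon 55°E

Convert each endpoint to a unit vector on the sphere (x = cos φ cos λ, y = cos φ sin λ, z = sin φ).
The central angle between the endpoints is δ = arccos(p₁·p₂) ≈ 1.244 rad (71.3°).
Interpolate at f = 1/3 with slerp weights a = sin((1−f)δ)/sin δ ≈ 0.779, b = sin(fδ)/sin δ ≈ 0.425.
p = a·p₁ + b·p₂ ≈ (0.268, 0.376, -0.887); φ = arcsin(p_z) ≈ -62.51°, λ = atan2(p_y, p_x) ≈ 54.56°.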